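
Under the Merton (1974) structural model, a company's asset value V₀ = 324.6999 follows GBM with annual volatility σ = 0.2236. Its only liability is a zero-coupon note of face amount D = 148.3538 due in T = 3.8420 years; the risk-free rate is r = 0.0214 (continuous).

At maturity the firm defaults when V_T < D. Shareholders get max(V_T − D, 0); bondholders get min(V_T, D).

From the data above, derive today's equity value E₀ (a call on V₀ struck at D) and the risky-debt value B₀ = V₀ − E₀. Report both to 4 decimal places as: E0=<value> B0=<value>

E0=188.8783 B0=135.8216

With assets at 324.6999 and a single debt payment of 148.3538 at 3.8420 years:
d₁ = [ln(V₀/D) + (r + σ²/2)T] / (σ√T)
   = [ln(324.6999/148.3538) + (0.0214 + 0.5·0.2236²)·3.8420] / (0.2236·√3.8420)
   = [0.783301 + 0.178263] / 0.438279 = 2.193956
d₂ = d₁ − σ√T = 2.193956 − 0.438279 = 1.755677
N(d₁) = 0.985881,  N(d₂) = 0.960428,  e^(−rT) = 0.921070
E₀ = V₀·N(d₁) − D·e^(−rT)·N(d₂)
   = 324.6999·0.985881 − 148.3538·0.921070·0.960428 = 188.878331
B₀ = V₀ − E₀ = 324.6999 − 188.878331 = 135.821569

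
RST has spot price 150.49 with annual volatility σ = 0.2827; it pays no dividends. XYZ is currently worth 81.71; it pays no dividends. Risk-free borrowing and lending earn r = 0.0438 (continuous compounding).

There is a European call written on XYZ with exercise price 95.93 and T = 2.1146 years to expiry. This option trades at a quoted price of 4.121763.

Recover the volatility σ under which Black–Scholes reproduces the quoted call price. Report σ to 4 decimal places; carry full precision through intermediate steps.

sigma = 0.1347

At σ = 0.1347 the Black–Scholes value reproduces the quote:
σ√T = 0.1347·√2.1146 = 0.195876
d₁ = (ln(S/K) + (r+σ²/2)T) / (σ√T) = (ln(81.71/95.93) + (0.0438+0.1347²/2)·2.1146) / 0.195876 = (-0.160442 + 0.111803) / 0.195876 = -0.248316
d₂ = d₁ − σ√T = -0.248316 − 0.195876 = -0.444192
e^{−rT} = 0.911540
N(d₁) = 0.401945,  N(d₂) = 0.328452
V = S·N(d₁) − K·e^{−rT}·N(d₂) = 32.842932 − 28.721169 = 4.121763 (equal to the quote); since ∂V/∂σ > 0 for all σ, the implied volatility is unique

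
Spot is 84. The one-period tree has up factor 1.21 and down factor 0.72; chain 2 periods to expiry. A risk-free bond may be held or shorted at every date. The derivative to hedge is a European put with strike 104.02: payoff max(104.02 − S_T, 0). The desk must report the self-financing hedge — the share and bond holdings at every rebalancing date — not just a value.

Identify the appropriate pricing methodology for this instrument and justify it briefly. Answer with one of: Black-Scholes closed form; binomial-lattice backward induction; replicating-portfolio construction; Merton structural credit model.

framework: replicating-portfolio construction

Key observation: the deliverable is the dynamic trading strategy on the 2-step tree (spot 84, moves 1.21 and 0.72), so the valuation must go through the node-by-node replicating-portfolio solve.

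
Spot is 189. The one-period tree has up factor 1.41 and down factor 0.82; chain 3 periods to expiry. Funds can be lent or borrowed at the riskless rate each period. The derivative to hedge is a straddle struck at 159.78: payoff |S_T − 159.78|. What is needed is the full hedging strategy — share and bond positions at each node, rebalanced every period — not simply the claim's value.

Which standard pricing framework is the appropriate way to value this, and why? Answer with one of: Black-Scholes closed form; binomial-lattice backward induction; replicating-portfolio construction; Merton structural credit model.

Key observation: the deliverable is the dynamic trading strategy on the 3-step tree (spot 189, moves 1.41 and 0.82), so the valuation must go through the node-by-node replicating-portfolio solve.

framework: replicating-portfolio construction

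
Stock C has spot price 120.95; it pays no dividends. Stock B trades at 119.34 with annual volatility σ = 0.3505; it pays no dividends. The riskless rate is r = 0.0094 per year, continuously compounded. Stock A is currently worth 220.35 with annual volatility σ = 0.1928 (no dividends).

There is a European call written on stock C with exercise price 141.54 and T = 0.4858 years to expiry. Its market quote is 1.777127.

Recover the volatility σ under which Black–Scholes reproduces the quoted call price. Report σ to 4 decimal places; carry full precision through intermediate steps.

sigma = 0.2244

At σ = 0.2244 the Black–Scholes value reproduces the quote:
σ√T = 0.2244·√0.4858 = 0.156405
d₁ = (ln(S/K) + (r+σ²/2)T) / (σ√T) = (ln(120.95/141.54) + (0.0094+0.2244²/2)·0.4858) / 0.156405 = (-0.157205 + 0.016798) / 0.156405 = -0.897714
d₂ = d₁ − σ√T = -0.897714 − 0.156405 = -1.054119
e^{−rT} = 0.995444
N(d₁) = 0.184669,  N(d₂) = 0.145914
V = S·N(d₁) − K·e^{−rT}·N(d₂) = 22.335715 − 20.558588 = 1.777127 (the quoted price), and the Black–Scholes price is strictly increasing in σ, so σ is unique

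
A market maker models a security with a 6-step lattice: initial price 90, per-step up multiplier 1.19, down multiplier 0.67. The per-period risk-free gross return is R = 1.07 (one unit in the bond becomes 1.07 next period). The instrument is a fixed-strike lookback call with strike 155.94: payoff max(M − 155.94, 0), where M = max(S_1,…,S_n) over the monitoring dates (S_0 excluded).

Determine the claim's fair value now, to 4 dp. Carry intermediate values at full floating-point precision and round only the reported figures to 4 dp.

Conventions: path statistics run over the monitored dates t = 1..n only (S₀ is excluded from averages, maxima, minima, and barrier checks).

price = 17.5129

No-arbitrage gives p* = (R−d)/(u−d) = 0.7692: enumerate every path, weight its payoff by its p*-probability, and discount by R^6.
Enumerate all 2^6 = 64 price paths (U = up ×1.19, D = down ×0.67); each path with k up-moves has probability p*^k·(1−p*)^(6−k).
DDDDDD: M=60.3000, payoff=0.0000, prob=0.000151
UDDDDD: M=107.1000, payoff=0.0000, prob=0.000503
DUDDDD: M=71.7570, payoff=0.0000, prob=0.000503
UUDDDD: M=127.4490, payoff=0.0000, prob=0.001678
DDUDDD: M=60.3000, payoff=0.0000, prob=0.000503
UDUDDD: M=107.1000, payoff=0.0000, prob=0.001678
DUUDDD: M=85.3908, payoff=0.0000, prob=0.001678
UUUDDD: M=151.6643, payoff=0.0000, prob=0.005594
DDDUDD: M=60.3000, payoff=0.0000, prob=0.000503
UDDUDD: M=107.1000, payoff=0.0000, prob=0.001678
DUDUDD: M=71.7570, payoff=0.0000, prob=0.001678
UUDUDD: M=127.4490, payoff=0.0000, prob=0.005594
DDUUDD: M=60.3000, payoff=0.0000, prob=0.001678
UDUUDD: M=107.1000, payoff=0.0000, prob=0.005594
DUUUDD: M=101.6151, payoff=0.0000, prob=0.005594
UUUUDD: M=180.4805, payoff=24.5405, prob=0.018646
DDDDUD: M=60.3000, payoff=0.0000, prob=0.000503
UDDDUD: M=107.1000, payoff=0.0000, prob=0.001678
DUDDUD: M=71.7570, payoff=0.0000, prob=0.001678
UUDDUD: M=127.4490, payoff=0.0000, prob=0.005594
DDUDUD: M=60.3000, payoff=0.0000, prob=0.001678
UDUDUD: M=107.1000, payoff=0.0000, prob=0.005594
DUUDUD: M=85.3908, payoff=0.0000, prob=0.005594
UUUDUD: M=151.6643, payoff=0.0000, prob=0.018646
DDDUUD: M=60.3000, payoff=0.0000, prob=0.001678
UDDUUD: M=107.1000, payoff=0.0000, prob=0.005594
DUDUUD: M=71.7570, payoff=0.0000, prob=0.005594
UUDUUD: M=127.4490, payoff=0.0000, prob=0.018646
DDUUUD: M=68.0821, payoff=0.0000, prob=0.005594
UDUUUD: M=120.9220, payoff=0.0000, prob=0.018646
DUUUUD: M=120.9220, payoff=0.0000, prob=0.018646
UUUUUD: M=214.7718, payoff=58.8318, prob=0.062153
DDDDDU: M=60.3000, payoff=0.0000, prob=0.000503
UDDDDU: M=107.1000, payoff=0.0000, prob=0.001678
DUDDDU: M=71.7570, payoff=0.0000, prob=0.001678
UUDDDU: M=127.4490, payoff=0.0000, prob=0.005594
DDUDDU: M=60.3000, payoff=0.0000, prob=0.001678
UDUDDU: M=107.1000, payoff=0.0000, prob=0.005594
DUUDDU: M=85.3908, payoff=0.0000, prob=0.005594
UUUDDU: M=151.6643, payoff=0.0000, prob=0.018646
DDDUDU: M=60.3000, payoff=0.0000, prob=0.001678
UDDUDU: M=107.1000, payoff=0.0000, prob=0.005594
DUDUDU: M=71.7570, payoff=0.0000, prob=0.005594
UUDUDU: M=127.4490, payoff=0.0000, prob=0.018646
DDUUDU: M=60.3000, payoff=0.0000, prob=0.005594
UDUUDU: M=107.1000, payoff=0.0000, prob=0.018646
DUUUDU: M=101.6151, payoff=0.0000, prob=0.018646
UUUUDU: M=180.4805, payoff=24.5405, prob=0.062153
DDDDUU: M=60.3000, payoff=0.0000, prob=0.001678
UDDDUU: M=107.1000, payoff=0.0000, prob=0.005594
DUDDUU: M=71.7570, payoff=0.0000, prob=0.005594
UUDDUU: M=127.4490, payoff=0.0000, prob=0.018646
DDUDUU: M=60.3000, payoff=0.0000, prob=0.005594
UDUDUU: M=107.1000, payoff=0.0000, prob=0.018646
DUUDUU: M=85.3908, payoff=0.0000, prob=0.018646
UUUDUU: M=151.6643, payoff=0.0000, prob=0.062153
DDDUUU: M=60.3000, payoff=0.0000, prob=0.005594
UDDUUU: M=107.1000, payoff=0.0000, prob=0.018646
DUDUUU: M=81.0177, payoff=0.0000, prob=0.018646
UUDUUU: M=143.8971, payoff=0.0000, prob=0.062153
DDUUUU: M=81.0177, payoff=0.0000, prob=0.018646
UDUUUU: M=143.8971, payoff=0.0000, prob=0.062153
DUUUUU: M=143.8971, payoff=0.0000, prob=0.062153
UUUUUU: M=255.5785, payoff=99.6385, prob=0.207176
Price = Σ prob·payoff / R^6 = 26.282132 / 1.500730 = 17.5129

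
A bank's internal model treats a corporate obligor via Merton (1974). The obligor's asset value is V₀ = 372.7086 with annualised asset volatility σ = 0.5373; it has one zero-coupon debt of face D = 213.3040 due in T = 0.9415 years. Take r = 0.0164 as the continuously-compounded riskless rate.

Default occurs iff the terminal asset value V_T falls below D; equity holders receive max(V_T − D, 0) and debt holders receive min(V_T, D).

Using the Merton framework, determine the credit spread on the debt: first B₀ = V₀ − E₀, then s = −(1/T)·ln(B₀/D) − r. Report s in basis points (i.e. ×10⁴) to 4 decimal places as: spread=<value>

With assets at 372.7086 and a single debt payment of 213.3040 at 0.9415 years:
d₁ = [ln(V₀/D) + (r + σ²/2)T] / (σ√T)
   = [ln(372.7086/213.3040) + (0.0164 + 0.5·0.5373²)·0.9415] / (0.5373·√0.9415)
   = [0.558079 + 0.151342] / 0.521347 = 1.360745
d₂ = d₁ − σ√T = 1.360745 − 0.521347 = 0.839398
N(d₁) = 0.913203,  N(d₂) = 0.799377,  e^(−rT) = 0.984678
E₀ = V₀·N(d₁) − D·e^(−rT)·N(d₂)
   = 372.7086·0.913203 − 213.3040·0.984678·0.799377 = 172.460816
B₀ = V₀ − E₀ = 372.7086 − 172.460816 = 200.247784
spread = −(1/T)·ln(B₀/D) − r = −(1/0.9415)·ln(200.247784/213.3040) − 0.0164 = 0.05068747
in basis points: 0.05068747 × 10⁴ = 506.8747 bp

spread=506.8747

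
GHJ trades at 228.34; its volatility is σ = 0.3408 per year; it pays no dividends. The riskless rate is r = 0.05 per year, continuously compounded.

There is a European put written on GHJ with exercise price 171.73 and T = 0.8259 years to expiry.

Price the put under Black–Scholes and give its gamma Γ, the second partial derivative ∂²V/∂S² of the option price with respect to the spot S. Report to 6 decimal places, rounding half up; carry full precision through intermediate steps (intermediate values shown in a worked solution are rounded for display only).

σ√T = 0.3408·√0.8259 = 0.309716
d₁ = (ln(S/K) + (r+σ²/2)T) / (σ√T) = (ln(228.34/171.73) + (0.05+0.3408²/2)·0.8259) / 0.309716 = (0.284912 + 0.089257) / 0.309716 = 1.208105
d₂ = d₁ − σ√T = 1.208105 − 0.309716 = 0.898389
e^{−rT} = 0.959546
N(−d₁) = 0.113503,  N(−d₂) = 0.184489
Put price V = K·e^{−rT}·N(−d₂) − S·N(−d₁) = 30.400623 − 25.917371 = 4.483252
φ(d₁) = (1/√(2π))·e^{−d₁²/2} = 0.192300
Γ = φ(d₁) / (S·σ·√T) = 0.002719

price = 4.483252
Γ = 0.002719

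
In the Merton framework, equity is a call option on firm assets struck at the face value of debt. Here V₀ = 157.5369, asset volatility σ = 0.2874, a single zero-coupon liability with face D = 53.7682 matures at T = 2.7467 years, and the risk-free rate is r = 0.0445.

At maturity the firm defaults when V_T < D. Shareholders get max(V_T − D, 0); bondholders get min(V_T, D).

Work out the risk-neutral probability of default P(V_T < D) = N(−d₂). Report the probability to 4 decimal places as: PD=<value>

With assets at 157.5369 and a single debt payment of 53.7682 at 2.7467 years:
d₁ = [ln(V₀/D) + (r + σ²/2)T] / (σ√T)
   = [ln(157.5369/53.7682) + (0.0445 + 0.5·0.2874²)·2.7467] / (0.2874·√2.7467)
   = [1.074978 + 0.235665] / 0.476313 = 2.751642
d₂ = d₁ − σ√T = 2.751642 − 0.476313 = 2.275329
risk-neutral PD = N(−d₂) = N(-2.275329) = 0.011443

PD=0.0114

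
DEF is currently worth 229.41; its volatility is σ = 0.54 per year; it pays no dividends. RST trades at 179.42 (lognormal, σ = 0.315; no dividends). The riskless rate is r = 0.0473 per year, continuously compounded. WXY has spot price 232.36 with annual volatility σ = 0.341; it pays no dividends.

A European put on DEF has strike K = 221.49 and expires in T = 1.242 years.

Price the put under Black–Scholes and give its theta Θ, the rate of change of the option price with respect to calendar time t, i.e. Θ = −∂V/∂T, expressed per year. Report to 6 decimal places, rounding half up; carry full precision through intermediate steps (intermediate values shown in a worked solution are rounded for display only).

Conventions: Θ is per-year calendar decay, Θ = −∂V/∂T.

price = 42.158436
Θ = -14.466892

σ√T = 0.54·√1.242 = 0.601803
d₁ = (ln(S/K) + (r+σ²/2)T) / (σ√T) = (ln(229.41/221.49) + (0.0473+0.54²/2)·1.242) / 0.601803 = (0.035133 + 0.239830) / 0.601803 = 0.456899
d₂ = d₁ − σ√T = 0.456899 − 0.601803 = -0.144904
e^{−rT} = 0.942946
N(−d₁) = 0.323872,  N(−d₂) = 0.557607
Put price V = K·e^{−rT}·N(−d₂) − S·N(−d₁) = 116.457839 − 74.299403 = 42.158436
φ(d₁) = (1/√(2π))·e^{−d₁²/2} = 0.359401
Θ = −S·φ(d₁)·σ/(2√T) + r·K·e^{−rT}·N(−d₂) = −19.975348 + 5.508456 = -14.466892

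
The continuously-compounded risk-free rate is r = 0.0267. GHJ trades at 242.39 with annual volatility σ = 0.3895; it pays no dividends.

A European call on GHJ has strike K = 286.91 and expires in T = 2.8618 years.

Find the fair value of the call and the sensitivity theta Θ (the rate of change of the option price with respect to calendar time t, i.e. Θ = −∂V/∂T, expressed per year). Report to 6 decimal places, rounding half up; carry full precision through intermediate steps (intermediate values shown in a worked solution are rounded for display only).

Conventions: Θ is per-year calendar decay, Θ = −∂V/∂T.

price = 54.516007
Θ = -13.200832

σ√T = 0.3895·√2.8618 = 0.658912
d₁ = (ln(S/K) + (r+σ²/2)T) / (σ√T) = (ln(242.39/286.91) + (0.0267+0.3895²/2)·2.8618) / 0.658912 = (-0.168621 + 0.293492) / 0.658912 = 0.189512
d₂ = d₁ − σ√T = 0.189512 − 0.658912 = -0.469399
e^{−rT} = 0.926436
N(d₁) = 0.575154,  N(d₂) = 0.319392
Call price V = S·N(d₁) − K·e^{−rT}·N(d₂) = 139.411638 − 84.895631 = 54.516007
φ(d₁) = (1/√(2π))·e^{−d₁²/2} = 0.391842
Θ = −S·φ(d₁)·σ/(2√T) − r·K·e^{−rT}·N(d₂) = −10.934119 − 2.266713 = -13.200832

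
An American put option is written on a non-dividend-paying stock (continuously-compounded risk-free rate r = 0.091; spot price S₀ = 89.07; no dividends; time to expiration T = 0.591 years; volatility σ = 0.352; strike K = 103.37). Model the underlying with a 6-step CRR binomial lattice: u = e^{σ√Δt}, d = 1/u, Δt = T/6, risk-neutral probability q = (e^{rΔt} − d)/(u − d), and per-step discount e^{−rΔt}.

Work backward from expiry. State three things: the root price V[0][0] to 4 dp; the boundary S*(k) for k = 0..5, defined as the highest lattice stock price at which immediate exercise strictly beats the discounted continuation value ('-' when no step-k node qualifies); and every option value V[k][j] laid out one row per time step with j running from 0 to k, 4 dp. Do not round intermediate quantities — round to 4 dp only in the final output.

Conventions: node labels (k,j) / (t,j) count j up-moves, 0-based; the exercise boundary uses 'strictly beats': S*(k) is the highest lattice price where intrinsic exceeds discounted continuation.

Δt=0.09850, u=1.11681, d=0.89541, q=0.51308, disc=e^(-rΔt)=0.99108
k=6 terminal: V=max(K-S,0) → 57.4648 46.1144 31.9574 14.3000 0.0000 0.0000 0.0000
k=5: j=0 S=51.2672 intr=52.1028 cont=51.1804 V=52.1028[EX]; j=1 S=63.9435 intr=39.4265 cont=38.5041 V=39.4265[EX]; j=2 S=79.7541 intr=23.6159 cont=22.6935 V=23.6159[EX]; j=3 S=99.4740 intr=3.8960 cont=6.9009 V=6.9009[hold]; j=4 S=124.0699 intr=0.0000 cont=0.0000 V=0.0000[hold]; j=5 S=154.7473 intr=0.0000 cont=0.0000 V=0.0000[hold]  S*(5)=79.7541
k=4: j=0 S=57.2556 intr=46.1144 cont=45.1920 V=46.1144[EX]; j=1 S=71.4126 intr=31.9574 cont=31.0350 V=31.9574[EX]; j=2 S=89.0700 intr=14.3000 cont=14.9056 V=14.9056[hold]; j=3 S=111.0934 intr=0.0000 cont=3.3302 V=3.3302[hold]; j=4 S=138.5622 intr=0.0000 cont=0.0000 V=0.0000[hold]  S*(4)=71.4126
k=3: j=0 S=63.9435 intr=39.4265 cont=38.5041 V=39.4265[EX]; j=1 S=79.7541 intr=23.6159 cont=23.0014 V=23.6159[EX]; j=2 S=99.4740 intr=3.8960 cont=8.8865 V=8.8865[hold]; j=3 S=124.0699 intr=0.0000 cont=1.6071 V=1.6071[hold]  S*(3)=79.7541
k=2: j=0 S=71.4126 intr=31.9574 cont=31.0350 V=31.9574[EX]; j=1 S=89.0700 intr=14.3000 cont=15.9153 V=15.9153[hold]; j=2 S=111.0934 intr=0.0000 cont=5.1056 V=5.1056[hold]  S*(2)=71.4126
k=1: j=0 S=79.7541 intr=23.6159 cont=23.5148 V=23.6159[EX]; j=1 S=99.4740 intr=3.8960 cont=10.2766 V=10.2766[hold]  S*(1)=79.7541
k=0: j=0 S=89.0700 intr=14.3000 cont=16.6221 V=16.6221[hold]  S*(0)=-

price = 16.6221
boundary = - 79.7541 71.4126 79.7541 71.4126 79.7541
tree:
16.6221
23.6159 10.2766
31.9574 15.9153 5.1056
39.4265 23.6159 8.8865 1.6071
46.1144 31.9574 14.9056 3.3302 0.0000
52.1028 39.4265 23.6159 6.9009 0.0000 0.0000
57.4648 46.1144 31.9574 14.3000 0.0000 0.0000 0.0000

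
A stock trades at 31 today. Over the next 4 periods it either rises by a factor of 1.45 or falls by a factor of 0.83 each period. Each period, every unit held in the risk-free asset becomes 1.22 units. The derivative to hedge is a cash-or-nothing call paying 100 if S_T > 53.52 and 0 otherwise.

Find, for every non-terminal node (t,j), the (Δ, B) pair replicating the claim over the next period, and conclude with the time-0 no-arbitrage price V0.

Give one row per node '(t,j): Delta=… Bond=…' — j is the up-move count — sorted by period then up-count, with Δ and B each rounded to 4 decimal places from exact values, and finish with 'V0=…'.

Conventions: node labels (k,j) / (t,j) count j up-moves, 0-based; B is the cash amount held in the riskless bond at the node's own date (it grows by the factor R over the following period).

Arbitrage-free pricing uses the up-move probability p* = (R−d)/(u−d) = 0.6290, discounting each step at R = 1.22.
Payoffs at expiry: V(4,0)=0.0000, V(4,1)=0.0000, V(4,2)=0.0000, V(4,3)=100.0000, V(4,4)=100.0000
Node (3,0) S=17.7254: V=(p*·0.0000+(1−p*)·0.0000)/1.22=0.0000; Δ=(0.0000−0.0000)/(25.7018−14.7121)=0.0000; B=V−Δ·S=0.0000
Node (3,1) S=30.9661: V=(p*·0.0000+(1−p*)·0.0000)/1.22=0.0000; Δ=(0.0000−0.0000)/(44.9008−25.7018)=0.0000; B=V−Δ·S=0.0000
Node (3,2) S=54.0973: V=(p*·100.0000+(1−p*)·0.0000)/1.22=51.5600; Δ=(100.0000−0.0000)/(78.4411−44.9008)=2.9815; B=V−Δ·S=-109.7303
Node (3,3) S=94.5074: V=(p*·100.0000+(1−p*)·100.0000)/1.22=81.9672; Δ=(100.0000−100.0000)/(137.0357−78.4411)=0.0000; B=V−Δ·S=81.9672
Node (2,0) S=21.3559: V=(p*·0.0000+(1−p*)·0.0000)/1.22=0.0000; Δ=(0.0000−0.0000)/(30.9661−17.7254)=0.0000; B=V−Δ·S=0.0000
Node (2,1) S=37.3085: V=(p*·51.5600+(1−p*)·0.0000)/1.22=26.5844; Δ=(51.5600−0.0000)/(54.0973−30.9661)=2.2290; B=V−Δ·S=-56.5770
Node (2,2) S=65.1775: V=(p*·81.9672+(1−p*)·51.5600)/1.22=57.9403; Δ=(81.9672−51.5600)/(94.5074−54.0973)=0.7525; B=V−Δ·S=8.8964
Node (1,0) S=25.7300: V=(p*·26.5844+(1−p*)·0.0000)/1.22=13.7069; Δ=(26.5844−0.0000)/(37.3085−21.3559)=1.6665; B=V−Δ·S=-29.1711
Node (1,1) S=44.9500: V=(p*·57.9403+(1−p*)·26.5844)/1.22=37.9576; Δ=(57.9403−26.5844)/(65.1775−37.3085)=1.1251; B=V−Δ·S=-12.6165
Node (0,0) S=31.0000: V=(p*·37.9576+(1−p*)·13.7069)/1.22=23.7388; Δ=(37.9576−13.7069)/(44.9500−25.7300)=1.2617; B=V−Δ·S=-15.3752
Sanity check at the root: Δ(0,0)·S0 + B(0,0) reproduces V0 = 23.7388.

(0,0): Delta=1.2617 Bond=-15.3752
(1,0): Delta=1.6665 Bond=-29.1711
(1,1): Delta=1.1251 Bond=-12.6165
(2,0): Delta=0.0000 Bond=0.0000
(2,1): Delta=2.2290 Bond=-56.5770
(2,2): Delta=0.7525 Bond=8.8964
(3,0): Delta=0.0000 Bond=0.0000
(3,1): Delta=0.0000 Bond=0.0000
(3,2): Delta=2.9815 Bond=-109.7303
(3,3): Delta=0.0000 Bond=81.9672
V0=23.7388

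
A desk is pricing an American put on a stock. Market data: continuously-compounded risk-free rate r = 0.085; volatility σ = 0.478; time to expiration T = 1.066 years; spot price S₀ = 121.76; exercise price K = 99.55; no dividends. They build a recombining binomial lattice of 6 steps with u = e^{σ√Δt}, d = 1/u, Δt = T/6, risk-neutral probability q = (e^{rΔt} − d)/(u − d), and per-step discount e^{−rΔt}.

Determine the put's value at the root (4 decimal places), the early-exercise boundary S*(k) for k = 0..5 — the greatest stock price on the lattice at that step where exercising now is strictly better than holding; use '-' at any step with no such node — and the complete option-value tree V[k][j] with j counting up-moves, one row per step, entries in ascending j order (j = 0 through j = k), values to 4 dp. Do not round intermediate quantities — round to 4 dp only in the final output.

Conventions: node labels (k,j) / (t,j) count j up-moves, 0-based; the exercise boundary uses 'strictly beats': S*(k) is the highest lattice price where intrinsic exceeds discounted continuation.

params: Δt=0.17767 u=1.22321 d=0.81752 q=0.48731 e^(-rΔt)=0.98501
t_6 payoffs: 63.2007 45.1625 18.1730 0.0000 0.0000 0.0000 0.0000
t_5: node(5,0) S=44.4629 payoff=55.0871 vs cont=53.5951 → 55.0871 [stop]  node(5,1) S=66.5274 payoff=33.0226 vs cont=31.5306 → 33.0226 [stop]  node(5,2) S=99.5413 payoff=0.0087 vs cont=9.1775 → 9.1775 [wait]  node(5,3) S=148.9382 payoff=0.0000 vs cont=0.0000 → 0.0000 [wait]  node(5,4) S=222.8481 payoff=0.0000 vs cont=0.0000 → 0.0000 [wait]  node(5,5) S=333.4355 payoff=0.0000 vs cont=0.0000 → 0.0000 [wait]  ⇒ S*(5)=66.5274
t_4: node(4,0) S=54.3875 payoff=45.1625 vs cont=43.6704 → 45.1625 [stop]  node(4,1) S=81.3770 payoff=18.1730 vs cont=21.0820 → 21.0820 [wait]  node(4,2) S=121.7600 payoff=0.0000 vs cont=4.6347 → 4.6347 [wait]  node(4,3) S=182.1829 payoff=0.0000 vs cont=0.0000 → 0.0000 [wait]  node(4,4) S=272.5903 payoff=0.0000 vs cont=0.0000 → 0.0000 [wait]  ⇒ S*(4)=54.3875
t_3: node(3,0) S=66.5274 payoff=33.0226 vs cont=32.9269 → 33.0226 [stop]  node(3,1) S=99.5413 payoff=0.0087 vs cont=12.8713 → 12.8713 [wait]  node(3,2) S=148.9382 payoff=0.0000 vs cont=2.3406 → 2.3406 [wait]  node(3,3) S=222.8481 payoff=0.0000 vs cont=0.0000 → 0.0000 [wait]  ⇒ S*(3)=66.5274
t_2: node(2,0) S=81.3770 payoff=18.1730 vs cont=22.8550 → 22.8550 [wait]  node(2,1) S=121.7600 payoff=0.0000 vs cont=7.6236 → 7.6236 [wait]  node(2,2) S=182.1829 payoff=0.0000 vs cont=1.1820 → 1.1820 [wait]  ⇒ S*(2)=-
t_1: node(1,0) S=99.5413 payoff=0.0087 vs cont=15.2013 → 15.2013 [wait]  node(1,1) S=148.9382 payoff=0.0000 vs cont=4.4173 → 4.4173 [wait]  ⇒ S*(1)=-
t_0: node(0,0) S=121.7600 payoff=0.0000 vs cont=9.7971 → 9.7971 [wait]  ⇒ S*(0)=-

price = 9.7971
boundary = - - - 66.5274 54.3875 66.5274
tree:
9.7971
15.2013 4.4173
22.8550 7.6236 1.1820
33.0226 12.8713 2.3406 0.0000
45.1625 21.0820 4.6347 0.0000 0.0000
55.0871 33.0226 9.1775 0.0000 0.0000 0.0000
63.2007 45.1625 18.1730 0.0000 0.0000 0.0000 0.0000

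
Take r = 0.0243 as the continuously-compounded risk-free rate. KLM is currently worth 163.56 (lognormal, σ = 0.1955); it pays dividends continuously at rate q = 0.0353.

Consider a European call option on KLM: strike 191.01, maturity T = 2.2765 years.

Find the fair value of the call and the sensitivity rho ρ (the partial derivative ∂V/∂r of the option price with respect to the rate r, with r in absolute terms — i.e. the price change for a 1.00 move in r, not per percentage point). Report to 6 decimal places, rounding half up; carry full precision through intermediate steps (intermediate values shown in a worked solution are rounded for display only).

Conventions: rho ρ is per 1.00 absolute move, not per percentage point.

price = 8.025751
ρ = 92.210788

σ√T = 0.1955·√2.2765 = 0.294972
d₁ = (ln(S/K) + (r−q+σ²/2)T) / (σ√T) = (ln(163.56/191.01) + (0.0243−0.0353+0.1955²/2)·2.2765) / 0.294972 = (-0.155146 + 0.018463) / 0.294972 = -0.463377
d₂ = d₁ − σ√T = -0.463377 − 0.294972 = -0.758349
e^{−rT} = 0.946183
e^{−qT} = 0.922784
N(d₁) = 0.321547,  N(d₂) = 0.224121
Call price V = S·e^{−qT}·N(d₁) − K·e^{−rT}·N(d₂) = 48.531259 − 40.505507 = 8.025751
ρ = K·T·e^{−rT}·N(d₂) = 92.210788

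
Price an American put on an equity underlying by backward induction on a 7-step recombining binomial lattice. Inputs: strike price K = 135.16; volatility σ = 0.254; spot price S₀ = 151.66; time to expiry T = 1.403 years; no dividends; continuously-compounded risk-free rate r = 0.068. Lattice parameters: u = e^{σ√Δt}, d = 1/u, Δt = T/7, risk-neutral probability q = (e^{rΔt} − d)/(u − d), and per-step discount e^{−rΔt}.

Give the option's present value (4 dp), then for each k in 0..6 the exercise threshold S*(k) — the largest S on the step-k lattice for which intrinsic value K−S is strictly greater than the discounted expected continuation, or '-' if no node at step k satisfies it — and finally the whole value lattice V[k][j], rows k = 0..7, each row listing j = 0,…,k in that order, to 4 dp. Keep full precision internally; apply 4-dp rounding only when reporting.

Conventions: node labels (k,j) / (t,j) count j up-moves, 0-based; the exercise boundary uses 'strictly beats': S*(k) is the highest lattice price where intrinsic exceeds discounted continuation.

price = 6.2679
boundary = - - - 107.8239 96.2343 107.8239 120.8093
tree:
6.2679
10.6021 2.6140
17.3692 4.9181 0.6530
27.3361 9.0428 1.4138 0.0000
38.9257 16.1023 3.0611 0.0000 0.0000
49.2696 27.3361 6.6279 0.0000 0.0000 0.0000
58.5017 38.9257 14.3507 0.0000 0.0000 0.0000 0.0000
66.7415 49.2696 27.3361 0.0000 0.0000 0.0000 0.0000 0.0000

Δt=0.20043  u=1.12043  d=0.89251  q=0.53181  discount=0.98646
step 7 (expiry): payoffs max(K−S,0) = 66.7415 49.2696 27.3361 0.0000 0.0000 0.0000 0.0000 0.0000
step 6: (k=6,j=0): S=76.6583, K−S=58.5017, hold=56.6721 ⇒ V=58.5017 exercise | (k=6,j=1): S=96.2343, K−S=38.9257, hold=37.0961 ⇒ V=38.9257 exercise | (k=6,j=2): S=120.8093, K−S=14.3507, hold=12.6252 ⇒ V=14.3507 exercise | (k=6,j=3): S=151.6600, K−S=0.0000, hold=0.0000 ⇒ V=0.0000 continue | (k=6,j=4): S=190.3889, K−S=0.0000, hold=0.0000 ⇒ V=0.0000 continue | (k=6,j=5): S=239.0079, K−S=0.0000, hold=0.0000 ⇒ V=0.0000 continue | (k=6,j=6): S=300.0426, K−S=0.0000, hold=0.0000 ⇒ V=0.0000 continue  boundary S*=120.8093
step 5: (k=5,j=0): S=85.8904, K−S=49.2696, hold=47.4400 ⇒ V=49.2696 exercise | (k=5,j=1): S=107.8239, K−S=27.3361, hold=25.5065 ⇒ V=27.3361 exercise | (k=5,j=2): S=135.3586, K−S=0.0000, hold=6.6279 ⇒ V=6.6279 continue | (k=5,j=3): S=169.9246, K−S=0.0000, hold=0.0000 ⇒ V=0.0000 continue | (k=5,j=4): S=213.3178, K−S=0.0000, hold=0.0000 ⇒ V=0.0000 continue | (k=5,j=5): S=267.7920, K−S=0.0000, hold=0.0000 ⇒ V=0.0000 continue  boundary S*=107.8239
step 4: (k=4,j=0): S=96.2343, K−S=38.9257, hold=37.0961 ⇒ V=38.9257 exercise | (k=4,j=1): S=120.8093, K−S=14.3507, hold=16.1023 ⇒ V=16.1023 continue | (k=4,j=2): S=151.6600, K−S=0.0000, hold=3.0611 ⇒ V=3.0611 continue | (k=4,j=3): S=190.3889, K−S=0.0000, hold=0.0000 ⇒ V=0.0000 continue | (k=4,j=4): S=239.0079, K−S=0.0000, hold=0.0000 ⇒ V=0.0000 continue  boundary S*=96.2343
step 3: (k=3,j=0): S=107.8239, K−S=27.3361, hold=26.4254 ⇒ V=27.3361 exercise | (k=3,j=1): S=135.3586, K−S=0.0000, hold=9.0428 ⇒ V=9.0428 continue | (k=3,j=2): S=169.9246, K−S=0.0000, hold=1.4138 ⇒ V=1.4138 continue | (k=3,j=3): S=213.3178, K−S=0.0000, hold=0.0000 ⇒ V=0.0000 continue  boundary S*=107.8239
step 2: (k=2,j=0): S=120.8093, K−S=14.3507, hold=17.3692 ⇒ V=17.3692 continue | (k=2,j=1): S=151.6600, K−S=0.0000, hold=4.9181 ⇒ V=4.9181 continue | (k=2,j=2): S=190.3889, K−S=0.0000, hold=0.6530 ⇒ V=0.6530 continue  boundary S*=-
step 1: (k=1,j=0): S=135.3586, K−S=0.0000, hold=10.6021 ⇒ V=10.6021 continue | (k=1,j=1): S=169.9246, K−S=0.0000, hold=2.6140 ⇒ V=2.6140 continue  boundary S*=-
step 0: (k=0,j=0): S=151.6600, K−S=0.0000, hold=6.2679 ⇒ V=6.2679 continue  boundary S*=-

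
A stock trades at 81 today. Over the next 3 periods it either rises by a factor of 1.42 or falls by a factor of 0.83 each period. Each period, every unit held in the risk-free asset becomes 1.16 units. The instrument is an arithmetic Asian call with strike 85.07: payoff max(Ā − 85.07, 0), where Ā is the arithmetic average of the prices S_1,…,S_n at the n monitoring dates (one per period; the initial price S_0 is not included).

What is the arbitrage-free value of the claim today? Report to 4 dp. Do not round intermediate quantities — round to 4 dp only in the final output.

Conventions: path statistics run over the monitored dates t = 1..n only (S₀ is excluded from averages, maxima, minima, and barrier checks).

price = 18.9457

With p* = (R−d)/(u−d) = 0.5593, sum probability × payoff across the paths and divide by R^3.
Enumerate all 2^3 = 8 price paths (U = up ×1.42, D = down ×0.83); each path with k up-moves has probability p*^k·(1−p*)^(3−k).
DDD: Ā=56.4485, payoff=0.0000, prob=0.085578
UDD: Ā=96.5746, payoff=11.5046, prob=0.108619
DUD: Ā=80.6446, payoff=0.0000, prob=0.108619
UUD: Ā=137.9703, payoff=52.9003, prob=0.137862
DDU: Ā=67.4227, payoff=0.0000, prob=0.108619
UDU: Ā=115.3497, payoff=30.2797, prob=0.137862
DUU: Ā=99.4197, payoff=14.3497, prob=0.137862
UUU: Ā=170.0916, payoff=85.0216, prob=0.174979
Price = Σ prob·payoff / R^3 = 29.572271 / 1.560896 = 18.9457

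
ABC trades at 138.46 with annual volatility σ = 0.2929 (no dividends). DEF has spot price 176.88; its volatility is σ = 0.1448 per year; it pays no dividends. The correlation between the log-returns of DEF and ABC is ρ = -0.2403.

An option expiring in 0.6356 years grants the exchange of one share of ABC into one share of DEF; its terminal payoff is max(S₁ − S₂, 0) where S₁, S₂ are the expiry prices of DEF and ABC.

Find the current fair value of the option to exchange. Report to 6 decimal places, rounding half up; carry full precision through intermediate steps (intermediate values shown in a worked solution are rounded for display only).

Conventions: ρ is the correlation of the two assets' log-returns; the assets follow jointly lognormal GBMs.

σ_eff = √(σ₁² + σ₂² − 2ρσ₁σ₂) = √(0.1448² + 0.2929² − 2·-0.2403·0.1448·0.2929) = 0.356568
d₁ = (ln(S₁/S₂) + (q₂ − q₁ + σ_eff²/2)T) / (σ_eff√T) = (ln(176.88/138.46) + (0.0 − 0.0 + 0.063570)·0.6356) / 0.284272 = 1.003600
d₂ = d₁ − σ_eff√T = 1.003600 − 0.284272 = 0.719328
N(d₁) = 0.842214,  N(d₂) = 0.764031
V = S₁·e^{−q₁T}·N(d₁) − S₂·e^{−q₂T}·N(d₂) = 148.970854 − 105.787667 = 43.183188
Key observation: the rate r is irrelevant here: denominating values in ABC turns the exchange into a ratio option on S₁/S₂, and discounting at r drops out.

exchange price = 43.183188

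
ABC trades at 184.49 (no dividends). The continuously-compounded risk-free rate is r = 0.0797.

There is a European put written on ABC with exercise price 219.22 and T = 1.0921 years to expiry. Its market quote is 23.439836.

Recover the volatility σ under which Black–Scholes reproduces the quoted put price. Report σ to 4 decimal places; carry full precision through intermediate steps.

At σ = 0.1704 the Black–Scholes value reproduces the quote:
σ√T = 0.1704·√1.0921 = 0.178074
d₁ = (ln(S/K) + (r+σ²/2)T) / (σ√T) = (ln(184.49/219.22) + (0.0797+0.1704²/2)·1.0921) / 0.178074 = (-0.172481 + 0.102896) / 0.178074 = -0.390764
d₂ = d₁ − σ√T = -0.390764 − 0.178074 = -0.568838
e^{−rT} = 0.916640
N(−d₁) = 0.652014,  N(−d₂) = 0.715267
V = K·e^{−rT}·N(−d₂) − S·N(−d₁) = 143.729932 − 120.290096 = 23.439836 (equal to the quote); since ∂V/∂σ > 0 for all σ, the implied volatility is unique

sigma = 0.1704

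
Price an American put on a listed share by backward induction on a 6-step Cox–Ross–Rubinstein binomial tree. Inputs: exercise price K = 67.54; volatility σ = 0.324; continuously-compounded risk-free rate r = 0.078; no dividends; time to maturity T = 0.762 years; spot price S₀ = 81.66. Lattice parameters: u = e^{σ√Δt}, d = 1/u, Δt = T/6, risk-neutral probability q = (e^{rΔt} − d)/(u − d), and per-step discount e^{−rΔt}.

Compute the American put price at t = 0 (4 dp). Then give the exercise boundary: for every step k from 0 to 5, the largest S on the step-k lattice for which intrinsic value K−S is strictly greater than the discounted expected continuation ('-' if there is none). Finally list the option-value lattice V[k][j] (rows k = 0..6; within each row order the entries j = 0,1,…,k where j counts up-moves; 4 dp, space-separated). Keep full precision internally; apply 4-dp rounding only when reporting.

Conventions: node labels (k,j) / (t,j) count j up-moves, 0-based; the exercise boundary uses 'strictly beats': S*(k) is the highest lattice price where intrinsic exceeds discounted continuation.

Δt=0.12700, u=1.12239, d=0.89095, q=0.51418, disc=e^(-rΔt)=0.99014
k=6 terminal: V=max(K-S,0) → 26.6952 16.0850 2.7186 0.0000 0.0000 0.0000 0.0000
k=5: j=0 S=45.8440 intr=21.6960 cont=21.0303 V=21.6960[EX]; j=1 S=57.7528 intr=9.7872 cont=9.1214 V=9.7872[EX]; j=2 S=72.7552 intr=0.0000 cont=1.3077 V=1.3077[hold]; j=3 S=91.6547 intr=0.0000 cont=0.0000 V=0.0000[hold]; j=4 S=115.4637 intr=0.0000 cont=0.0000 V=0.0000[hold]; j=5 S=145.4576 intr=0.0000 cont=0.0000 V=0.0000[hold]  S*(5)=57.7528
k=4: j=0 S=51.4550 intr=16.0850 cont=15.4192 V=16.0850[EX]; j=1 S=64.8214 intr=2.7186 cont=5.3737 V=5.3737[hold]; j=2 S=81.6600 intr=0.0000 cont=0.6291 V=0.6291[hold]; j=3 S=102.8727 intr=0.0000 cont=0.0000 V=0.0000[hold]; j=4 S=129.5958 intr=0.0000 cont=0.0000 V=0.0000[hold]  S*(4)=51.4550
k=3: j=0 S=57.7528 intr=9.7872 cont=10.4732 V=10.4732[hold]; j=1 S=72.7552 intr=0.0000 cont=2.9052 V=2.9052[hold]; j=2 S=91.6547 intr=0.0000 cont=0.3026 V=0.3026[hold]; j=3 S=115.4637 intr=0.0000 cont=0.0000 V=0.0000[hold]  S*(3)=-
k=2: j=0 S=64.8214 intr=2.7186 cont=6.5170 V=6.5170[hold]; j=1 S=81.6600 intr=0.0000 cont=1.5515 V=1.5515[hold]; j=2 S=102.8727 intr=0.0000 cont=0.1456 V=0.1456[hold]  S*(2)=-
k=1: j=0 S=72.7552 intr=0.0000 cont=3.9248 V=3.9248[hold]; j=1 S=91.6547 intr=0.0000 cont=0.8204 V=0.8204[hold]  S*(1)=-
k=0: j=0 S=81.6600 intr=0.0000 cont=2.3056 V=2.3056[hold]  S*(0)=-

price = 2.3056
boundary = - - - - 51.4550 57.7528
tree:
2.3056
3.9248 0.8204
6.5170 1.5515 0.1456
10.4732 2.9052 0.3026 0.0000
16.0850 5.3737 0.6291 0.0000 0.0000
21.6960 9.7872 1.3077 0.0000 0.0000 0.0000
26.6952 16.0850 2.7186 0.0000 0.0000 0.0000 0.0000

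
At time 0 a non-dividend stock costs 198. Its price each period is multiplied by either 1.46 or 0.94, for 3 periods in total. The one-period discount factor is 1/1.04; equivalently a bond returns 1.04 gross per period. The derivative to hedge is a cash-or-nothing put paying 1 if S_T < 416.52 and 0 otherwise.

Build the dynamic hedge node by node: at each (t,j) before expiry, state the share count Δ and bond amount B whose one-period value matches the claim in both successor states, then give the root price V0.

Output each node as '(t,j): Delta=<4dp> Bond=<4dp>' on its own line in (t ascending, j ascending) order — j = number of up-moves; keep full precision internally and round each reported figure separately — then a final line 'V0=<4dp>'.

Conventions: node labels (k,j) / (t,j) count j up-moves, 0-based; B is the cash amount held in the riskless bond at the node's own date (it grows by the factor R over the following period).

(0,0): Delta=-0.0003 Bond=0.9484
(1,0): Delta=0.0000 Bond=0.9246
(1,1): Delta=-0.0012 Bond=1.2460
(2,0): Delta=0.0000 Bond=0.9615
(2,1): Delta=0.0000 Bond=0.9615
(2,2): Delta=-0.0046 Bond=2.6997
V0=0.8827

No-arbitrage ⇒ martingale measure with p* = (R−d)/(u−d) = 0.1923.
Expiry values: V(3,0)=1.0000, V(3,1)=1.0000, V(3,2)=1.0000, V(3,3)=0.0000
(2,0): S=174.9528. Δ = (V_up−V_dn)/(S_up−S_dn) = (1.0000−1.0000)/(255.4311−164.4556) = 0.0000. V = [p*·1.0000 + (1−p*)·1.0000]/1.04 = 0.9615. B = V − Δ·S = 0.9615.
(2,1): S=271.7352. Δ = (V_up−V_dn)/(S_up−S_dn) = (1.0000−1.0000)/(396.7334−255.4311) = 0.0000. V = [p*·1.0000 + (1−p*)·1.0000]/1.04 = 0.9615. B = V − Δ·S = 0.9615.
(2,2): S=422.0568. Δ = (V_up−V_dn)/(S_up−S_dn) = (0.0000−1.0000)/(616.2029−396.7334) = -0.0046. V = [p*·0.0000 + (1−p*)·1.0000]/1.04 = 0.7766. B = V − Δ·S = 2.6997.
(1,0): S=186.1200. Δ = (V_up−V_dn)/(S_up−S_dn) = (0.9615−0.9615)/(271.7352−174.9528) = 0.0000. V = [p*·0.9615 + (1−p*)·0.9615]/1.04 = 0.9246. B = V − Δ·S = 0.9246.
(1,1): S=289.0800. Δ = (V_up−V_dn)/(S_up−S_dn) = (0.7766−0.9615)/(422.0568−271.7352) = -0.0012. V = [p*·0.7766 + (1−p*)·0.9615]/1.04 = 0.8904. B = V − Δ·S = 1.2460.
(0,0): S=198.0000. Δ = (V_up−V_dn)/(S_up−S_dn) = (0.8904−0.9246)/(289.0800−186.1200) = -0.0003. V = [p*·0.8904 + (1−p*)·0.9246]/1.04 = 0.8827. B = V − Δ·S = 0.9484.
Check: Δ(0,0)·S0 + B(0,0) = 0.8827 = V0.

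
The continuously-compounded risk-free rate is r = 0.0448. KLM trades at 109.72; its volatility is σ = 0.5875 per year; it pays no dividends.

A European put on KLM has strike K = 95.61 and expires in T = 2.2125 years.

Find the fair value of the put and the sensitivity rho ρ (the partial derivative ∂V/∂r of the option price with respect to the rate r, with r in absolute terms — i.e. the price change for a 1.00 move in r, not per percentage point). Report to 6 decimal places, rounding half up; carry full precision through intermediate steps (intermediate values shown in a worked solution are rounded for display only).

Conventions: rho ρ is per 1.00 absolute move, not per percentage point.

σ√T = 0.5875·√2.2125 = 0.873875
d₁ = (ln(S/K) + (r+σ²/2)T) / (σ√T) = (ln(109.72/95.61) + (0.0448+0.5875²/2)·2.2125) / 0.873875 = (0.137654 + 0.480949) / 0.873875 = 0.707885
d₂ = d₁ − σ√T = 0.707885 − 0.873875 = -0.165990
e^{−rT} = 0.905634
N(−d₁) = 0.239508,  N(−d₂) = 0.565918
Put price V = K·e^{−rT}·N(−d₂) − S·N(−d₁) = 49.001496 − 26.278852 = 22.722644
ρ = −K·T·e^{−rT}·N(−d₂) = -108.415810

price = 22.722644
ρ = -108.415810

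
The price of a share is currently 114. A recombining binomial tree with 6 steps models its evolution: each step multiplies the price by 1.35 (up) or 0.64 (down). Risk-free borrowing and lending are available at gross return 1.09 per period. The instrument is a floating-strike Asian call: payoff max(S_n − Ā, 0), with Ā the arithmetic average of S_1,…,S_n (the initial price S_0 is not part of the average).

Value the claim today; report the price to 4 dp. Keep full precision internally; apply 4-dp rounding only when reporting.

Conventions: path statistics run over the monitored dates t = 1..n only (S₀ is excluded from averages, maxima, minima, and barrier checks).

price = 29.7701

Set p* = 0.6338 (from d < R < u); the path-dependent value is the discounted p*-expectation over all price paths.
Enumerate all 2^6 = 64 price paths (U = up ×1.35, D = down ×0.64); each path with k up-moves has probability p*^k·(1−p*)^(6−k).
DDDDDD: Ā=31.4566, payoff=0.0000, prob=0.002412
UDDDDD: Ā=66.3537, payoff=0.0000, prob=0.004174
DUDDDD: Ā=52.8637, payoff=0.0000, prob=0.004174
UUDDDD: Ā=111.5094, payoff=0.0000, prob=0.007224
DDUDDD: Ā=44.2301, payoff=0.0000, prob=0.004174
UDUDDD: Ā=93.2979, payoff=0.0000, prob=0.007224
DUUDDD: Ā=79.8079, payoff=0.0000, prob=0.007224
UUUDDD: Ā=168.3449, payoff=0.0000, prob=0.012503
DDDUDD: Ā=38.7046, payoff=0.0000, prob=0.004174
UDDUDD: Ā=81.6426, payoff=0.0000, prob=0.007224
DUDUDD: Ā=68.1526, payoff=0.0000, prob=0.007224
UUDUDD: Ā=143.7594, payoff=0.0000, prob=0.012503
DDUUDD: Ā=59.5190, payoff=0.0000, prob=0.007224
UDUUDD: Ā=125.5479, payoff=0.0000, prob=0.012503
DUUUDD: Ā=112.0579, payoff=0.0000, prob=0.012503
UUUUDD: Ā=236.3720, payoff=0.0000, prob=0.021639
DDDDUD: Ā=35.1683, payoff=0.0000, prob=0.004174
UDDDUD: Ā=74.1832, payoff=0.0000, prob=0.007224
DUDDUD: Ā=60.6932, payoff=0.0000, prob=0.007224
UUDDUD: Ā=128.0246, payoff=0.0000, prob=0.012503
DDUDUD: Ā=52.0596, payoff=0.0000, prob=0.007224
UDUDUD: Ā=109.8131, payoff=0.0000, prob=0.012503
DUUDUD: Ā=96.3231, payoff=0.0000, prob=0.012503
UUUDUD: Ā=203.1816, payoff=0.0000, prob=0.021639
DDDUUD: Ā=46.5341, payoff=0.0000, prob=0.007224
UDDUUD: Ā=98.1578, payoff=0.0000, prob=0.012503
DUDUUD: Ā=84.6678, payoff=0.0000, prob=0.012503
UUDUUD: Ā=178.5961, payoff=0.0000, prob=0.021639
DDUUUD: Ā=76.0342, payoff=0.0000, prob=0.012503
UDUUUD: Ā=160.3846, payoff=0.0000, prob=0.021639
DUUUUD: Ā=146.8946, payoff=8.2012, prob=0.021639
UUUUUD: Ā=309.8557, payoff=17.2994, prob=0.037453
DDDDDU: Ā=32.9051, payoff=0.0000, prob=0.004174
UDDDDU: Ā=69.4091, payoff=0.0000, prob=0.007224
DUDDDU: Ā=55.9191, payoff=0.0000, prob=0.007224
UUDDDU: Ā=117.9544, payoff=0.0000, prob=0.012503
DDUDDU: Ā=47.2855, payoff=0.0000, prob=0.007224
UDUDDU: Ā=99.7429, payoff=0.0000, prob=0.012503
DUUDDU: Ā=86.2529, payoff=0.0000, prob=0.012503
UUUDDU: Ā=181.9397, payoff=0.0000, prob=0.021639
DDDUDU: Ā=41.7600, payoff=0.0000, prob=0.007224
UDDUDU: Ā=88.0875, payoff=0.0000, prob=0.012503
DUDUDU: Ā=74.5975, payoff=0.0000, prob=0.012503
UUDUDU: Ā=157.3542, payoff=0.0000, prob=0.021639
DDUUDU: Ā=65.9639, payoff=7.5629, prob=0.012503
UDUUDU: Ā=139.1427, payoff=15.9531, prob=0.021639
DUUUDU: Ā=125.6527, payoff=29.4431, prob=0.021639
UUUUDU: Ā=265.0486, payoff=62.1065, prob=0.037453
DDDDUU: Ā=38.2237, payoff=0.0000, prob=0.007224
UDDDUU: Ā=80.6281, payoff=0.0000, prob=0.012503
DUDDUU: Ā=67.1381, payoff=6.3888, prob=0.012503
UUDDUU: Ā=141.6194, payoff=13.4763, prob=0.021639
DDUDUU: Ā=58.5045, payoff=15.0224, prob=0.012503
UDUDUU: Ā=123.4079, payoff=31.6878, prob=0.021639
DUUDUU: Ā=109.9179, payoff=45.1778, prob=0.021639
UUUDUU: Ā=231.8581, payoff=95.2969, prob=0.037453
DDDUUU: Ā=52.9790, payoff=20.5479, prob=0.012503
UDDUUU: Ā=111.7526, payoff=43.3432, prob=0.021639
DUDUUU: Ā=98.2626, payoff=56.8332, prob=0.021639
UUDUUU: Ā=207.2726, payoff=119.8825, prob=0.037453
DDUUUU: Ā=89.6290, payoff=65.4668, prob=0.021639
UDUUUU: Ā=189.0611, payoff=138.0940, prob=0.037453
DUUUUU: Ā=175.5711, payoff=151.5840, prob=0.037453
UUUUUU: Ā=370.3453, payoff=319.7474, prob=0.064822
Price = Σ prob·payoff / R^6 = 49.927518 / 1.677100 = 29.7701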